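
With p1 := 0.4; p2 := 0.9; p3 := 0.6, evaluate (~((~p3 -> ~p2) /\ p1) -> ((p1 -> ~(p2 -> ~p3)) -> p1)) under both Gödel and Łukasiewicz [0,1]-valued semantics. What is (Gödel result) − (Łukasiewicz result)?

Gödel evaluation:
  ~p3: Gödel ¬ of 0.6 = 0 (operand ≠ 0)
  ~p2: Gödel ¬ of 0.9 = 0 (operand ≠ 0)
  (~p3 -> ~p2): 0 ≤ 0, so result = 1
  ((~p3 -> ~p2) /\ p1) = min(1, 0.4) = 0.4
  ~((~p3 -> ~p2) /\ p1): Gödel ¬ of 0.4 = 0 (operand ≠ 0)
  ~p3: Gödel ¬ of 0.6 = 0 (operand ≠ 0)
  (p2 -> ~p3): 0.9 > 0, so result = 0
  ~(p2 -> ~p3): Gödel ¬ of 0 = 1 (operand is 0)
  (p1 -> ~(p2 -> ~p3)): 0.4 ≤ 1, so result = 1
  ((p1 -> ~(p2 -> ~p3)) -> p1): 1 > 0.4, so result = 0.4
  (~((~p3 -> ~p2) /\ p1) -> ((p1 -> ~(p2 -> ~p3)) -> p1)): 0 ≤ 0.4, so result = 1
  Gödel value = 1
Łukasiewicz evaluation:
  ~p3: Łukasiewicz ¬ gives 1 − 0.6 = 0.4
  ~p2: Łukasiewicz ¬ gives 1 − 0.9 = 0.1
  (~p3 -> ~p2): min(1, 1 − 0.4 + 0.1) = 0.7
  ((~p3 -> ~p2) /\ p1) = min(0.7, 0.4) = 0.4
  ~((~p3 -> ~p2) /\ p1): Łukasiewicz ¬ gives 1 − 0.4 = 0.6
  ~p3: Łukasiewicz ¬ gives 1 − 0.6 = 0.4
  (p2 -> ~p3): min(1, 1 − 0.9 + 0.4) = 0.5
  ~(p2 -> ~p3): Łukasiewicz ¬ gives 1 − 0.5 = 0.5
  (p1 -> ~(p2 -> ~p3)): min(1, 1 − 0.4 + 0.5) = 1
  ((p1 -> ~(p2 -> ~p3)) -> p1): min(1, 1 − 1 + 0.4) = 0.4
  (~((~p3 -> ~p2) /\ p1) -> ((p1 -> ~(p2 -> ~p3)) -> p1)): min(1, 1 − 0.6 + 0.4) = 0.8
  Łukasiewicz value = 0.8
Difference: 1 − 0.8 = 0.20

0.20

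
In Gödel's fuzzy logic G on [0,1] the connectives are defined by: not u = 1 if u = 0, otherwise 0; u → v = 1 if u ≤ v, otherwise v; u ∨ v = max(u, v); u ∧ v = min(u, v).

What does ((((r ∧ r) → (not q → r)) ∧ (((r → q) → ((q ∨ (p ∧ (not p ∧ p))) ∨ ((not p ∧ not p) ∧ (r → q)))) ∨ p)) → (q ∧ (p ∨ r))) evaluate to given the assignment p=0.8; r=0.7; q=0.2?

(r ∧ r) = min(0.7, 0.7) = 0.7
not q: Gödel ¬ of 0.2 = 0 (operand ≠ 0)
(not q → r): 0 ≤ 0.7, so result = 1
((r ∧ r) → (not q → r)): 0.7 ≤ 1, so result = 1
(r → q): 0.7 > 0.2, so result = 0.2
not p: Gödel ¬ of 0.8 = 0 (operand ≠ 0)
(not p ∧ p) = min(0, 0.8) = 0
(p ∧ (not p ∧ p)) = min(0.8, 0) = 0
(q ∨ (p ∧ (not p ∧ p))) = max(0.2, 0) = 0.2
not p: Gödel ¬ of 0.8 = 0 (operand ≠ 0)
not p: Gödel ¬ of 0.8 = 0 (operand ≠ 0)
(not p ∧ not p) = min(0, 0) = 0
(r → q): 0.7 > 0.2, so result = 0.2
((not p ∧ not p) ∧ (r → q)) = min(0, 0.2) = 0
((q ∨ (p ∧ (not p ∧ p))) ∨ ((not p ∧ not p) ∧ (r → q))) = max(0.2, 0) = 0.2
((r → q) → ((q ∨ (p ∧ (not p ∧ p))) ∨ ((not p ∧ not p) ∧ (r → q)))): 0.2 ≤ 0.2, so result = 1
(((r → q) → ((q ∨ (p ∧ (not p ∧ p))) ∨ ((not p ∧ not p) ∧ (r → q)))) ∨ p) = max(1, 0.8) = 1
(((r ∧ r) → (not q → r)) ∧ (((r → q) → ((q ∨ (p ∧ (not p ∧ p))) ∨ ((not p ∧ not p) ∧ (r → q)))) ∨ p)) = min(1, 1) = 1
(p ∨ r) = max(0.8, 0.7) = 0.8
(q ∧ (p ∨ r)) = min(0.2, 0.8) = 0.2
((((r ∧ r) → (not q → r)) ∧ (((r → q) → ((q ∨ (p ∧ (not p ∧ p))) ∨ ((not p ∧ not p) ∧ (r → q)))) ∨ p)) → (q ∧ (p ∨ r))): 1 > 0.2, so result = 0.2

0.20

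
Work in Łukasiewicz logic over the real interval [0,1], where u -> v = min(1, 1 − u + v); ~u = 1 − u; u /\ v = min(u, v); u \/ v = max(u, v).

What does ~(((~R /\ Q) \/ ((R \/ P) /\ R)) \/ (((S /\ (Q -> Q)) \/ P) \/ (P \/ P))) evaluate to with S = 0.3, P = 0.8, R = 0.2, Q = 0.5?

0.20

~R: Łukasiewicz ¬ gives 1 − 0.2 = 0.8
(~R /\ Q) = min(0.8, 0.5) = 0.5
(R \/ P) = max(0.2, 0.8) = 0.8
((R \/ P) /\ R) = min(0.8, 0.2) = 0.2
((~R /\ Q) \/ ((R \/ P) /\ R)) = max(0.5, 0.2) = 0.5
(Q -> Q): min(1, 1 − 0.5 + 0.5) = 1
(S /\ (Q -> Q)) = min(0.3, 1) = 0.3
((S /\ (Q -> Q)) \/ P) = max(0.3, 0.8) = 0.8
(P \/ P) = max(0.8, 0.8) = 0.8
(((S /\ (Q -> Q)) \/ P) \/ (P \/ P)) = max(0.8, 0.8) = 0.8
(((~R /\ Q) \/ ((R \/ P) /\ R)) \/ (((S /\ (Q -> Q)) \/ P) \/ (P \/ P))) = max(0.5, 0.8) = 0.8
~(((~R /\ Q) \/ ((R \/ P) /\ R)) \/ (((S /\ (Q -> Q)) \/ P) \/ (P \/ P))): Łukasiewicz ¬ gives 1 − 0.8 = 0.2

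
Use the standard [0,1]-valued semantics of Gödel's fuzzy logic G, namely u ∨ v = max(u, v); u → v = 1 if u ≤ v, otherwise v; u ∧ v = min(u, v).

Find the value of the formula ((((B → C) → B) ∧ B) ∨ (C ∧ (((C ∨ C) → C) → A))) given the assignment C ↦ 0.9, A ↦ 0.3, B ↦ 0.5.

(B → C): 0.5 ≤ 0.9, so result = 1
((B → C) → B): 1 > 0.5, so result = 0.5
(((B → C) → B) ∧ B) = min(0.5, 0.5) = 0.5
(C ∨ C) = max(0.9, 0.9) = 0.9
((C ∨ C) → C): 0.9 ≤ 0.9, so result = 1
(((C ∨ C) → C) → A): 1 > 0.3, so result = 0.3
(C ∧ (((C ∨ C) → C) → A)) = min(0.9, 0.3) = 0.3
((((B → C) → B) ∧ B) ∨ (C ∧ (((C ∨ C) → C) → A))) = max(0.5, 0.3) = 0.5

0.50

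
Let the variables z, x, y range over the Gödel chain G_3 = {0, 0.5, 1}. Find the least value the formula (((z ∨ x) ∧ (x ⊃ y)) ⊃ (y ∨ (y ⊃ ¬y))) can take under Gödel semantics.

0.50

The minimum is attained at z = 1, x = 0, y = 0.5:
  (z ∨ x) = max(1, 0) = 1
  (x ⊃ y): 0 ≤ 0.5, so result = 1
  ((z ∨ x) ∧ (x ⊃ y)) = min(1, 1) = 1
  ¬y: Gödel ¬ of 0.5 = 0 (operand ≠ 0)
  (y ⊃ ¬y): 0.5 > 0, so result = 0
  (y ∨ (y ⊃ ¬y)) = max(0.5, 0) = 0.5
  (((z ∨ x) ∧ (x ⊃ y)) ⊃ (y ∨ (y ⊃ ¬y))): 1 > 0.5, so result = 0.5
Checking all 27 assignments confirms none give a value below 0.50.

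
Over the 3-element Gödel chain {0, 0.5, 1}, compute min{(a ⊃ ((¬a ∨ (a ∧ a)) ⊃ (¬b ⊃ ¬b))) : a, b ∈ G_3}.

1.00

Every assignment gives 1. For instance at a = 0, b = 0:
  ¬a: Gödel ¬ of 0 = 1 (operand is 0)
  (a ∧ a) = min(0, 0) = 0
  (¬a ∨ (a ∧ a)) = max(1, 0) = 1
  ¬b: Gödel ¬ of 0 = 1 (operand is 0)
  ¬b: Gödel ¬ of 0 = 1 (operand is 0)
  (¬b ⊃ ¬b): 1 ≤ 1, so result = 1
  ((¬a ∨ (a ∧ a)) ⊃ (¬b ⊃ ¬b)): 1 ≤ 1, so result = 1
  (a ⊃ ((¬a ∨ (a ∧ a)) ⊃ (¬b ⊃ ¬b))): 0 ≤ 1, so result = 1
All 9 assignments give value 1 — the formula is a G_3-tautology.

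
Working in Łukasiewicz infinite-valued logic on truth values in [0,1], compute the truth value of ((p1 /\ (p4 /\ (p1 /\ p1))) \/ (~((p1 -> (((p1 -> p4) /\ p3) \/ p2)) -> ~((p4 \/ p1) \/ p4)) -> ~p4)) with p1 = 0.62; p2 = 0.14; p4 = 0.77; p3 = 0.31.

0.77

(p1 /\ p1) = min(0.62, 0.62) = 0.62
(p4 /\ (p1 /\ p1)) = min(0.77, 0.62) = 0.62
(p1 /\ (p4 /\ (p1 /\ p1))) = min(0.62, 0.62) = 0.62
(p1 -> p4): min(1, 1 − 0.62 + 0.77) = 1
((p1 -> p4) /\ p3) = min(1, 0.31) = 0.31
(((p1 -> p4) /\ p3) \/ p2) = max(0.31, 0.14) = 0.31
(p1 -> (((p1 -> p4) /\ p3) \/ p2)): min(1, 1 − 0.62 + 0.31) = 0.69
(p4 \/ p1) = max(0.77, 0.62) = 0.77
((p4 \/ p1) \/ p4) = max(0.77, 0.77) = 0.77
~((p4 \/ p1) \/ p4): Łukasiewicz ¬ gives 1 − 0.77 = 0.23
((p1 -> (((p1 -> p4) /\ p3) \/ p2)) -> ~((p4 \/ p1) \/ p4)): min(1, 1 − 0.69 + 0.23) = 0.54
~((p1 -> (((p1 -> p4) /\ p3) \/ p2)) -> ~((p4 \/ p1) \/ p4)): Łukasiewicz ¬ gives 1 − 0.54 = 0.46
~p4: Łukasiewicz ¬ gives 1 − 0.77 = 0.23
(~((p1 -> (((p1 -> p4) /\ p3) \/ p2)) -> ~((p4 \/ p1) \/ p4)) -> ~p4): min(1, 1 − 0.46 + 0.23) = 0.77
((p1 /\ (p4 /\ (p1 /\ p1))) \/ (~((p1 -> (((p1 -> p4) /\ p3) \/ p2)) -> ~((p4 \/ p1) \/ p4)) -> ~p4)) = max(0.62, 0.77) = 0.77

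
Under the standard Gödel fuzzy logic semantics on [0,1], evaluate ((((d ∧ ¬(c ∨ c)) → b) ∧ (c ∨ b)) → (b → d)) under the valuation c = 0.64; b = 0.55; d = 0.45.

0.45

(c ∨ c) = max(0.64, 0.64) = 0.64
¬(c ∨ c): Gödel ¬ of 0.64 = 0 (operand ≠ 0)
(d ∧ ¬(c ∨ c)) = min(0.45, 0) = 0
((d ∧ ¬(c ∨ c)) → b): 0 ≤ 0.55, so result = 1
(c ∨ b) = max(0.64, 0.55) = 0.64
(((d ∧ ¬(c ∨ c)) → b) ∧ (c ∨ b)) = min(1, 0.64) = 0.64
(b → d): 0.55 > 0.45, so result = 0.45
((((d ∧ ¬(c ∨ c)) → b) ∧ (c ∨ b)) → (b → d)): 0.64 > 0.45, so result = 0.45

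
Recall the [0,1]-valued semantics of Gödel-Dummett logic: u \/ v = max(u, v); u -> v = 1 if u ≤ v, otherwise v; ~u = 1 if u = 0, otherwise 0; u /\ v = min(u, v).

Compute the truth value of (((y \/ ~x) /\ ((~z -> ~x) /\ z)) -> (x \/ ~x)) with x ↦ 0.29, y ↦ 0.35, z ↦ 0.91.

0.29

~x: Gödel ¬ of 0.29 = 0 (operand ≠ 0)
(y \/ ~x) = max(0.35, 0) = 0.35
~z: Gödel ¬ of 0.91 = 0 (operand ≠ 0)
~x: Gödel ¬ of 0.29 = 0 (operand ≠ 0)
(~z -> ~x): 0 ≤ 0, so result = 1
((~z -> ~x) /\ z) = min(1, 0.91) = 0.91
((y \/ ~x) /\ ((~z -> ~x) /\ z)) = min(0.35, 0.91) = 0.35
~x: Gödel ¬ of 0.29 = 0 (operand ≠ 0)
(x \/ ~x) = max(0.29, 0) = 0.29
(((y \/ ~x) /\ ((~z -> ~x) /\ z)) -> (x \/ ~x)): 0.35 > 0.29, so result = 0.29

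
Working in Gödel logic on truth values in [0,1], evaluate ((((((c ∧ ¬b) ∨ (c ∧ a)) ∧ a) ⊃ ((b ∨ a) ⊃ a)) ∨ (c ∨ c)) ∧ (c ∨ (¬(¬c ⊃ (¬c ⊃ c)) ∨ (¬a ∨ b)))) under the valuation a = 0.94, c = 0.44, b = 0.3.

0.44

¬b: Gödel ¬ of 0.3 = 0 (operand ≠ 0)
(c ∧ ¬b) = min(0.44, 0) = 0
(c ∧ a) = min(0.44, 0.94) = 0.44
((c ∧ ¬b) ∨ (c ∧ a)) = max(0, 0.44) = 0.44
(((c ∧ ¬b) ∨ (c ∧ a)) ∧ a) = min(0.44, 0.94) = 0.44
(b ∨ a) = max(0.3, 0.94) = 0.94
((b ∨ a) ⊃ a): 0.94 ≤ 0.94, so result = 1
((((c ∧ ¬b) ∨ (c ∧ a)) ∧ a) ⊃ ((b ∨ a) ⊃ a)): 0.44 ≤ 1, so result = 1
(c ∨ c) = max(0.44, 0.44) = 0.44
(((((c ∧ ¬b) ∨ (c ∧ a)) ∧ a) ⊃ ((b ∨ a) ⊃ a)) ∨ (c ∨ c)) = max(1, 0.44) = 1
¬c: Gödel ¬ of 0.44 = 0 (operand ≠ 0)
¬c: Gödel ¬ of 0.44 = 0 (operand ≠ 0)
(¬c ⊃ c): 0 ≤ 0.44, so result = 1
(¬c ⊃ (¬c ⊃ c)): 0 ≤ 1, so result = 1
¬(¬c ⊃ (¬c ⊃ c)): Gödel ¬ of 1 = 0 (operand ≠ 0)
¬a: Gödel ¬ of 0.94 = 0 (operand ≠ 0)
(¬a ∨ b) = max(0, 0.3) = 0.3
(¬(¬c ⊃ (¬c ⊃ c)) ∨ (¬a ∨ b)) = max(0, 0.3) = 0.3
(c ∨ (¬(¬c ⊃ (¬c ⊃ c)) ∨ (¬a ∨ b))) = max(0.44, 0.3) = 0.44
((((((c ∧ ¬b) ∨ (c ∧ a)) ∧ a) ⊃ ((b ∨ a) ⊃ a)) ∨ (c ∨ c)) ∧ (c ∨ (¬(¬c ⊃ (¬c ⊃ c)) ∨ (¬a ∨ b)))) = min(1, 0.44) = 0.44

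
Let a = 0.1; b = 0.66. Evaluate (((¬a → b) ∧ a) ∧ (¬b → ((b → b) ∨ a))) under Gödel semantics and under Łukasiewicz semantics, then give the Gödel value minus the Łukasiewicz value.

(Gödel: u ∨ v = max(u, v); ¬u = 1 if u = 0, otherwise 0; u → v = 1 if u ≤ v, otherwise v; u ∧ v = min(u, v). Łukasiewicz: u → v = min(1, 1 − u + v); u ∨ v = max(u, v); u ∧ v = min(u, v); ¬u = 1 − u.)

0.00

Gödel evaluation:
  ¬a: Gödel ¬ of 0.1 = 0 (operand ≠ 0)
  (¬a → b): 0 ≤ 0.66, so result = 1
  ((¬a → b) ∧ a) = min(1, 0.1) = 0.1
  ¬b: Gödel ¬ of 0.66 = 0 (operand ≠ 0)
  (b → b): 0.66 ≤ 0.66, so result = 1
  ((b → b) ∨ a) = max(1, 0.1) = 1
  (¬b → ((b → b) ∨ a)): 0 ≤ 1, so result = 1
  (((¬a → b) ∧ a) ∧ (¬b → ((b → b) ∨ a))) = min(0.1, 1) = 0.1
  Gödel value = 0.1
Łukasiewicz evaluation:
  ¬a: Łukasiewicz ¬ gives 1 − 0.1 = 0.9
  (¬a → b): min(1, 1 − 0.9 + 0.66) = 0.76
  ((¬a → b) ∧ a) = min(0.76, 0.1) = 0.1
  ¬b: Łukasiewicz ¬ gives 1 − 0.66 = 0.34
  (b → b): min(1, 1 − 0.66 + 0.66) = 1
  ((b → b) ∨ a) = max(1, 0.1) = 1
  (¬b → ((b → b) ∨ a)): min(1, 1 − 0.34 + 1) = 1
  (((¬a → b) ∧ a) ∧ (¬b → ((b → b) ∨ a))) = min(0.1, 1) = 0.1
  Łukasiewicz value = 0.1
Difference: 0.1 − 0.1 = 0.00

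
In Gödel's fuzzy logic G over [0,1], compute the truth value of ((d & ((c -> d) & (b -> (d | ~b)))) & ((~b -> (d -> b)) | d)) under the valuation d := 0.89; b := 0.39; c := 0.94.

0.89

(c -> d): 0.94 > 0.89, so result = 0.89
~b: Gödel ¬ of 0.39 = 0 (operand ≠ 0)
(d | ~b) = max(0.89, 0) = 0.89
(b -> (d | ~b)): 0.39 ≤ 0.89, so result = 1
((c -> d) & (b -> (d | ~b))) = min(0.89, 1) = 0.89
(d & ((c -> d) & (b -> (d | ~b)))) = min(0.89, 0.89) = 0.89
~b: Gödel ¬ of 0.39 = 0 (operand ≠ 0)
(d -> b): 0.89 > 0.39, so result = 0.39
(~b -> (d -> b)): 0 ≤ 0.39, so result = 1
((~b -> (d -> b)) | d) = max(1, 0.89) = 1
((d & ((c -> d) & (b -> (d | ~b)))) & ((~b -> (d -> b)) | d)) = min(0.89, 1) = 0.89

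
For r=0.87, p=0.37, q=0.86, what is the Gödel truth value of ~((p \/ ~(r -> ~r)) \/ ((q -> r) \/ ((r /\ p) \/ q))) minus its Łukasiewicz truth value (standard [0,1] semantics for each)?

0.00

Gödel evaluation:
  ~r: Gödel ¬ of 0.87 = 0 (operand ≠ 0)
  (r -> ~r): 0.87 > 0, so result = 0
  ~(r -> ~r): Gödel ¬ of 0 = 1 (operand is 0)
  (p \/ ~(r -> ~r)) = max(0.37, 1) = 1
  (q -> r): 0.86 ≤ 0.87, so result = 1
  (r /\ p) = min(0.87, 0.37) = 0.37
  ((r /\ p) \/ q) = max(0.37, 0.86) = 0.86
  ((q -> r) \/ ((r /\ p) \/ q)) = max(1, 0.86) = 1
  ((p \/ ~(r -> ~r)) \/ ((q -> r) \/ ((r /\ p) \/ q))) = max(1, 1) = 1
  ~((p \/ ~(r -> ~r)) \/ ((q -> r) \/ ((r /\ p) \/ q))): Gödel ¬ of 1 = 0 (operand ≠ 0)
  Gödel value = 0
Łukasiewicz evaluation:
  ~r: Łukasiewicz ¬ gives 1 − 0.87 = 0.13
  (r -> ~r): min(1, 1 − 0.87 + 0.13) = 0.26
  ~(r -> ~r): Łukasiewicz ¬ gives 1 − 0.26 = 0.74
  (p \/ ~(r -> ~r)) = max(0.37, 0.74) = 0.74
  (q -> r): min(1, 1 − 0.86 + 0.87) = 1
  (r /\ p) = min(0.87, 0.37) = 0.37
  ((r /\ p) \/ q) = max(0.37, 0.86) = 0.86
  ((q -> r) \/ ((r /\ p) \/ q)) = max(1, 0.86) = 1
  ((p \/ ~(r -> ~r)) \/ ((q -> r) \/ ((r /\ p) \/ q))) = max(0.74, 1) = 1
  ~((p \/ ~(r -> ~r)) \/ ((q -> r) \/ ((r /\ p) \/ q))): Łukasiewicz ¬ gives 1 − 1 = 0
  Łukasiewicz value = 0
Difference: 0 − 0 = 0.00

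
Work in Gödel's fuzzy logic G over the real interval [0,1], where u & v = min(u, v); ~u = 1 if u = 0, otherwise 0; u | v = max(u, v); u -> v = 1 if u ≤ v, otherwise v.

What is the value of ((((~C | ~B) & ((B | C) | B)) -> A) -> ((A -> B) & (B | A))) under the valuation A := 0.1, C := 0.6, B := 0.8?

~C: Gödel ¬ of 0.6 = 0 (operand ≠ 0)
~B: Gödel ¬ of 0.8 = 0 (operand ≠ 0)
(~C | ~B) = max(0, 0) = 0
(B | C) = max(0.8, 0.6) = 0.8
((B | C) | B) = max(0.8, 0.8) = 0.8
((~C | ~B) & ((B | C) | B)) = min(0, 0.8) = 0
(((~C | ~B) & ((B | C) | B)) -> A): 0 ≤ 0.1, so result = 1
(A -> B): 0.1 ≤ 0.8, so result = 1
(B | A) = max(0.8, 0.1) = 0.8
((A -> B) & (B | A)) = min(1, 0.8) = 0.8
((((~C | ~B) & ((B | C) | B)) -> A) -> ((A -> B) & (B | A))): 1 > 0.8, so result = 0.8

0.80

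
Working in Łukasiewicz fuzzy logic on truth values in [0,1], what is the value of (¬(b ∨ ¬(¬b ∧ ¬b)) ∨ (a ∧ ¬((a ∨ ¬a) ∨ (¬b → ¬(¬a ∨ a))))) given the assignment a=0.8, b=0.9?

¬b: Łukasiewicz ¬ gives 1 − 0.9 = 0.1
¬b: Łukasiewicz ¬ gives 1 − 0.9 = 0.1
(¬b ∧ ¬b) = min(0.1, 0.1) = 0.1
¬(¬b ∧ ¬b): Łukasiewicz ¬ gives 1 − 0.1 = 0.9
(b ∨ ¬(¬b ∧ ¬b)) = max(0.9, 0.9) = 0.9
¬(b ∨ ¬(¬b ∧ ¬b)): Łukasiewicz ¬ gives 1 − 0.9 = 0.1
¬a: Łukasiewicz ¬ gives 1 − 0.8 = 0.2
(a ∨ ¬a) = max(0.8, 0.2) = 0.8
¬b: Łukasiewicz ¬ gives 1 − 0.9 = 0.1
¬a: Łukasiewicz ¬ gives 1 − 0.8 = 0.2
(¬a ∨ a) = max(0.2, 0.8) = 0.8
¬(¬a ∨ a): Łukasiewicz ¬ gives 1 − 0.8 = 0.2
(¬b → ¬(¬a ∨ a)): min(1, 1 − 0.1 + 0.2) = 1
((a ∨ ¬a) ∨ (¬b → ¬(¬a ∨ a))) = max(0.8, 1) = 1
¬((a ∨ ¬a) ∨ (¬b → ¬(¬a ∨ a))): Łukasiewicz ¬ gives 1 − 1 = 0
(a ∧ ¬((a ∨ ¬a) ∨ (¬b → ¬(¬a ∨ a)))) = min(0.8, 0) = 0
(¬(b ∨ ¬(¬b ∧ ¬b)) ∨ (a ∧ ¬((a ∨ ¬a) ∨ (¬b → ¬(¬a ∨ a))))) = max(0.1, 0) = 0.1

0.10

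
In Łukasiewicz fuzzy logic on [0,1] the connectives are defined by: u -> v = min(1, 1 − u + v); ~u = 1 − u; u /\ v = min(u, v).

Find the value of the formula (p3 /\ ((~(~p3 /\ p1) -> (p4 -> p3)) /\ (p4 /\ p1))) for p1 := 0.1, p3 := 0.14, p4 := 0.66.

~p3: Łukasiewicz ¬ gives 1 − 0.14 = 0.86
(~p3 /\ p1) = min(0.86, 0.1) = 0.1
~(~p3 /\ p1): Łukasiewicz ¬ gives 1 − 0.1 = 0.9
(p4 -> p3): min(1, 1 − 0.66 + 0.14) = 0.48
(~(~p3 /\ p1) -> (p4 -> p3)): min(1, 1 − 0.9 + 0.48) = 0.58
(p4 /\ p1) = min(0.66, 0.1) = 0.1
((~(~p3 /\ p1) -> (p4 -> p3)) /\ (p4 /\ p1)) = min(0.58, 0.1) = 0.1
(p3 /\ ((~(~p3 /\ p1) -> (p4 -> p3)) /\ (p4 /\ p1))) = min(0.14, 0.1) = 0.1

0.10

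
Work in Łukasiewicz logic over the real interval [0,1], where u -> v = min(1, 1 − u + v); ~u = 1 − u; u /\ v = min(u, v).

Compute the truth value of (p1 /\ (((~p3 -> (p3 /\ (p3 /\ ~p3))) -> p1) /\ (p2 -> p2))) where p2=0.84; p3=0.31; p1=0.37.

0.37

~p3: Łukasiewicz ¬ gives 1 − 0.31 = 0.69
~p3: Łukasiewicz ¬ gives 1 − 0.31 = 0.69
(p3 /\ ~p3) = min(0.31, 0.69) = 0.31
(p3 /\ (p3 /\ ~p3)) = min(0.31, 0.31) = 0.31
(~p3 -> (p3 /\ (p3 /\ ~p3))): min(1, 1 − 0.69 + 0.31) = 0.62
((~p3 -> (p3 /\ (p3 /\ ~p3))) -> p1): min(1, 1 − 0.62 + 0.37) = 0.75
(p2 -> p2): min(1, 1 − 0.84 + 0.84) = 1
(((~p3 -> (p3 /\ (p3 /\ ~p3))) -> p1) /\ (p2 -> p2)) = min(0.75, 1) = 0.75
(p1 /\ (((~p3 -> (p3 /\ (p3 /\ ~p3))) -> p1) /\ (p2 -> p2))) = min(0.37, 0.75) = 0.37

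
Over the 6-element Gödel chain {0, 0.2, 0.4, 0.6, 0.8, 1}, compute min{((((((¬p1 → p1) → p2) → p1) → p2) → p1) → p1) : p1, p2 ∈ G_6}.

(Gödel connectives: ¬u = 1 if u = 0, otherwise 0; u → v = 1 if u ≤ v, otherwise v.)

0.20

The minimum is attained at p1 = 0.2, p2 = 0:
  ¬p1: Gödel ¬ of 0.2 = 0 (operand ≠ 0)
  (¬p1 → p1): 0 ≤ 0.2, so result = 1
  ((¬p1 → p1) → p2): 1 > 0, so result = 0
  (((¬p1 → p1) → p2) → p1): 0 ≤ 0.2, so result = 1
  ((((¬p1 → p1) → p2) → p1) → p2): 1 > 0, so result = 0
  (((((¬p1 → p1) → p2) → p1) → p2) → p1): 0 ≤ 0.2, so result = 1
  ((((((¬p1 → p1) → p2) → p1) → p2) → p1) → p1): 1 > 0.2, so result = 0.2
Checking all 36 assignments confirms none give a value below 0.20.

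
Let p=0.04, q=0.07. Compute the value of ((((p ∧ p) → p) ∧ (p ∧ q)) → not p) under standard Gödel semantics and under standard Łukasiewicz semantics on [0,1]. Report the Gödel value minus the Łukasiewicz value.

-1.00

Gödel evaluation:
  (p ∧ p) = min(0.04, 0.04) = 0.04
  ((p ∧ p) → p): 0.04 ≤ 0.04, so result = 1
  (p ∧ q) = min(0.04, 0.07) = 0.04
  (((p ∧ p) → p) ∧ (p ∧ q)) = min(1, 0.04) = 0.04
  not p: Gödel ¬ of 0.04 = 0 (operand ≠ 0)
  ((((p ∧ p) → p) ∧ (p ∧ q)) → not p): 0.04 > 0, so result = 0
  Gödel value = 0
Łukasiewicz evaluation:
  (p ∧ p) = min(0.04, 0.04) = 0.04
  ((p ∧ p) → p): min(1, 1 − 0.04 + 0.04) = 1
  (p ∧ q) = min(0.04, 0.07) = 0.04
  (((p ∧ p) → p) ∧ (p ∧ q)) = min(1, 0.04) = 0.04
  not p: Łukasiewicz ¬ gives 1 − 0.04 = 0.96
  ((((p ∧ p) → p) ∧ (p ∧ q)) → not p): min(1, 1 − 0.04 + 0.96) = 1
  Łukasiewicz value = 1
Difference: 0 − 1 = -1.00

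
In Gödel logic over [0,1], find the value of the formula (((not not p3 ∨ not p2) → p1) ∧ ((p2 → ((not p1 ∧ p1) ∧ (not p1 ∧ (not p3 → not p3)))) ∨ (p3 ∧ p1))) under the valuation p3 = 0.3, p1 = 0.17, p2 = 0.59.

0.17

not p3: Gödel ¬ of 0.3 = 0 (operand ≠ 0)
not not p3: Gödel ¬ of 0 = 1 (operand is 0)
not p2: Gödel ¬ of 0.59 = 0 (operand ≠ 0)
(not not p3 ∨ not p2) = max(1, 0) = 1
((not not p3 ∨ not p2) → p1): 1 > 0.17, so result = 0.17
not p1: Gödel ¬ of 0.17 = 0 (operand ≠ 0)
(not p1 ∧ p1) = min(0, 0.17) = 0
not p1: Gödel ¬ of 0.17 = 0 (operand ≠ 0)
not p3: Gödel ¬ of 0.3 = 0 (operand ≠ 0)
not p3: Gödel ¬ of 0.3 = 0 (operand ≠ 0)
(not p3 → not p3): 0 ≤ 0, so result = 1
(not p1 ∧ (not p3 → not p3)) = min(0, 1) = 0
((not p1 ∧ p1) ∧ (not p1 ∧ (not p3 → not p3))) = min(0, 0) = 0
(p2 → ((not p1 ∧ p1) ∧ (not p1 ∧ (not p3 → not p3)))): 0.59 > 0, so result = 0
(p3 ∧ p1) = min(0.3, 0.17) = 0.17
((p2 → ((not p1 ∧ p1) ∧ (not p1 ∧ (not p3 → not p3)))) ∨ (p3 ∧ p1)) = max(0, 0.17) = 0.17
(((not not p3 ∨ not p2) → p1) ∧ ((p2 → ((not p1 ∧ p1) ∧ (not p1 ∧ (not p3 → not p3)))) ∨ (p3 ∧ p1))) = min(0.17, 0.17) = 0.17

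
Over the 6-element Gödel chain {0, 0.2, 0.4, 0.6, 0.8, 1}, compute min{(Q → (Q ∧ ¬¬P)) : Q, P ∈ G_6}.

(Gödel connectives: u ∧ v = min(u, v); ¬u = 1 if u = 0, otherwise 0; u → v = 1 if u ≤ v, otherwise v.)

0.00

The minimum is attained at Q = 0.2, P = 0:
  ¬P: Gödel ¬ of 0 = 1 (operand is 0)
  ¬¬P: Gödel ¬ of 1 = 0 (operand ≠ 0)
  (Q ∧ ¬¬P) = min(0.2, 0) = 0
  (Q → (Q ∧ ¬¬P)): 0.2 > 0, so result = 0
Checking all 36 assignments confirms none give a value below 0.00.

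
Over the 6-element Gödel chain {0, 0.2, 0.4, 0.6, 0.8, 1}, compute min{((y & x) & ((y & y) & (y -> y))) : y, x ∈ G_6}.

0.00

The minimum is attained at y = 0, x = 0:
  (y & x) = min(0, 0) = 0
  (y & y) = min(0, 0) = 0
  (y -> y): 0 ≤ 0, so result = 1
  ((y & y) & (y -> y)) = min(0, 1) = 0
  ((y & x) & ((y & y) & (y -> y))) = min(0, 0) = 0
Checking all 36 assignments confirms none give a value below 0.00.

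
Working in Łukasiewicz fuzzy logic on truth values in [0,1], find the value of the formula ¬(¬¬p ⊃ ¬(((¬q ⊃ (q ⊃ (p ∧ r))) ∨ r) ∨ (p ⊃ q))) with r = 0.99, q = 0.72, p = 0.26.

¬p: Łukasiewicz ¬ gives 1 − 0.26 = 0.74
¬¬p: Łukasiewicz ¬ gives 1 − 0.74 = 0.26
¬q: Łukasiewicz ¬ gives 1 − 0.72 = 0.28
(p ∧ r) = min(0.26, 0.99) = 0.26
(q ⊃ (p ∧ r)): min(1, 1 − 0.72 + 0.26) = 0.54
(¬q ⊃ (q ⊃ (p ∧ r))): min(1, 1 − 0.28 + 0.54) = 1
((¬q ⊃ (q ⊃ (p ∧ r))) ∨ r) = max(1, 0.99) = 1
(p ⊃ q): min(1, 1 − 0.26 + 0.72) = 1
(((¬q ⊃ (q ⊃ (p ∧ r))) ∨ r) ∨ (p ⊃ q)) = max(1, 1) = 1
¬(((¬q ⊃ (q ⊃ (p ∧ r))) ∨ r) ∨ (p ⊃ q)): Łukasiewicz ¬ gives 1 − 1 = 0
(¬¬p ⊃ ¬(((¬q ⊃ (q ⊃ (p ∧ r))) ∨ r) ∨ (p ⊃ q))): min(1, 1 − 0.26 + 0) = 0.74
¬(¬¬p ⊃ ¬(((¬q ⊃ (q ⊃ (p ∧ r))) ∨ r) ∨ (p ⊃ q))): Łukasiewicz ¬ gives 1 − 0.74 = 0.26

0.26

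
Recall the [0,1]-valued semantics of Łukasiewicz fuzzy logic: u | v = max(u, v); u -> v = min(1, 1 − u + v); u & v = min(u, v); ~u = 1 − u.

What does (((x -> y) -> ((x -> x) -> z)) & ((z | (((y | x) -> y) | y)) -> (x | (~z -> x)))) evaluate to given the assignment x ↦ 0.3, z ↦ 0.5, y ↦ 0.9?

0.50

(x -> y): min(1, 1 − 0.3 + 0.9) = 1
(x -> x): min(1, 1 − 0.3 + 0.3) = 1
((x -> x) -> z): min(1, 1 − 1 + 0.5) = 0.5
((x -> y) -> ((x -> x) -> z)): min(1, 1 − 1 + 0.5) = 0.5
(y | x) = max(0.9, 0.3) = 0.9
((y | x) -> y): min(1, 1 − 0.9 + 0.9) = 1
(((y | x) -> y) | y) = max(1, 0.9) = 1
(z | (((y | x) -> y) | y)) = max(0.5, 1) = 1
~z: Łukasiewicz ¬ gives 1 − 0.5 = 0.5
(~z -> x): min(1, 1 − 0.5 + 0.3) = 0.8
(x | (~z -> x)) = max(0.3, 0.8) = 0.8
((z | (((y | x) -> y) | y)) -> (x | (~z -> x))): min(1, 1 − 1 + 0.8) = 0.8
(((x -> y) -> ((x -> x) -> z)) & ((z | (((y | x) -> y) | y)) -> (x | (~z -> x)))) = min(0.5, 0.8) = 0.5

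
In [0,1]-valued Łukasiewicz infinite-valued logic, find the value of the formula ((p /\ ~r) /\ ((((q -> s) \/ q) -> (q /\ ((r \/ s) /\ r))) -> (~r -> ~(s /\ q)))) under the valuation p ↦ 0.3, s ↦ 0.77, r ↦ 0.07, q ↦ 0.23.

~r: Łukasiewicz ¬ gives 1 − 0.07 = 0.93
(p /\ ~r) = min(0.3, 0.93) = 0.3
(q -> s): min(1, 1 − 0.23 + 0.77) = 1
((q -> s) \/ q) = max(1, 0.23) = 1
(r \/ s) = max(0.07, 0.77) = 0.77
((r \/ s) /\ r) = min(0.77, 0.07) = 0.07
(q /\ ((r \/ s) /\ r)) = min(0.23, 0.07) = 0.07
(((q -> s) \/ q) -> (q /\ ((r \/ s) /\ r))): min(1, 1 − 1 + 0.07) = 0.07
~r: Łukasiewicz ¬ gives 1 − 0.07 = 0.93
(s /\ q) = min(0.77, 0.23) = 0.23
~(s /\ q): Łukasiewicz ¬ gives 1 − 0.23 = 0.77
(~r -> ~(s /\ q)): min(1, 1 − 0.93 + 0.77) = 0.84
((((q -> s) \/ q) -> (q /\ ((r \/ s) /\ r))) -> (~r -> ~(s /\ q))): min(1, 1 − 0.07 + 0.84) = 1
((p /\ ~r) /\ ((((q -> s) \/ q) -> (q /\ ((r \/ s) /\ r))) -> (~r -> ~(s /\ q)))) = min(0.3, 1) = 0.3

0.30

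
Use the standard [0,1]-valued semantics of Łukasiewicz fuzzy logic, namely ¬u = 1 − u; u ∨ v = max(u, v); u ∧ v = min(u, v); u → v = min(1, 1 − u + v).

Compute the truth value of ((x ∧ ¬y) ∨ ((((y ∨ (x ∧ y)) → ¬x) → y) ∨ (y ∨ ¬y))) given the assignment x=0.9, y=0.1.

¬y: Łukasiewicz ¬ gives 1 − 0.1 = 0.9
(x ∧ ¬y) = min(0.9, 0.9) = 0.9
(x ∧ y) = min(0.9, 0.1) = 0.1
(y ∨ (x ∧ y)) = max(0.1, 0.1) = 0.1
¬x: Łukasiewicz ¬ gives 1 − 0.9 = 0.1
((y ∨ (x ∧ y)) → ¬x): min(1, 1 − 0.1 + 0.1) = 1
(((y ∨ (x ∧ y)) → ¬x) → y): min(1, 1 − 1 + 0.1) = 0.1
¬y: Łukasiewicz ¬ gives 1 − 0.1 = 0.9
(y ∨ ¬y) = max(0.1, 0.9) = 0.9
((((y ∨ (x ∧ y)) → ¬x) → y) ∨ (y ∨ ¬y)) = max(0.1, 0.9) = 0.9
((x ∧ ¬y) ∨ ((((y ∨ (x ∧ y)) → ¬x) → y) ∨ (y ∨ ¬y))) = max(0.9, 0.9) = 0.9

0.90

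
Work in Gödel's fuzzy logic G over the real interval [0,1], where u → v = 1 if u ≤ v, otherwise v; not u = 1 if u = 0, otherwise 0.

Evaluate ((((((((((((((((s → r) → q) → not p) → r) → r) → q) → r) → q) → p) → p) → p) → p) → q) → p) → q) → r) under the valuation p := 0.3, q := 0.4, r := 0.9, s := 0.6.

0.90

(s → r): 0.6 ≤ 0.9, so result = 1
((s → r) → q): 1 > 0.4, so result = 0.4
not p: Gödel ¬ of 0.3 = 0 (operand ≠ 0)
(((s → r) → q) → not p): 0.4 > 0, so result = 0
((((s → r) → q) → not p) → r): 0 ≤ 0.9, so result = 1
(((((s → r) → q) → not p) → r) → r): 1 > 0.9, so result = 0.9
((((((s → r) → q) → not p) → r) → r) → q): 0.9 > 0.4, so result = 0.4
(((((((s → r) → q) → not p) → r) → r) → q) → r): 0.4 ≤ 0.9, so result = 1
((((((((s → r) → q) → not p) → r) → r) → q) → r) → q): 1 > 0.4, so result = 0.4
(((((((((s → r) → q) → not p) → r) → r) → q) → r) → q) → p): 0.4 > 0.3, so result = 0.3
((((((((((s → r) → q) → not p) → r) → r) → q) → r) → q) → p) → p): 0.3 ≤ 0.3, so result = 1
(((((((((((s → r) → q) → not p) → r) → r) → q) → r) → q) → p) → p) → p): 1 > 0.3, so result = 0.3
((((((((((((s → r) → q) → not p) → r) → r) → q) → r) → q) → p) → p) → p) → p): 0.3 ≤ 0.3, so result = 1
(((((((((((((s → r) → q) → not p) → r) → r) → q) → r) → q) → p) → p) → p) → p) → q): 1 > 0.4, so result = 0.4
((((((((((((((s → r) → q) → not p) → r) → r) → q) → r) → q) → p) → p) → p) → p) → q) → p): 0.4 > 0.3, so result = 0.3
(((((((((((((((s → r) → q) → not p) → r) → r) → q) → r) → q) → p) → p) → p) → p) → q) → p) → q): 0.3 ≤ 0.4, so result = 1
((((((((((((((((s → r) → q) → not p) → r) → r) → q) → r) → q) → p) → p) → p) → p) → q) → p) → q) → r): 1 > 0.9, so result = 0.9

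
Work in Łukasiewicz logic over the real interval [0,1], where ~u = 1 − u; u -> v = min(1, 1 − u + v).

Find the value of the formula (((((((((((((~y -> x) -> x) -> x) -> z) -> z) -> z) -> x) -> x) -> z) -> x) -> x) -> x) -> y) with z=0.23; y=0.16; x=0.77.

0.16

~y: Łukasiewicz ¬ gives 1 − 0.16 = 0.84
(~y -> x): min(1, 1 − 0.84 + 0.77) = 0.93
((~y -> x) -> x): min(1, 1 − 0.93 + 0.77) = 0.84
(((~y -> x) -> x) -> x): min(1, 1 − 0.84 + 0.77) = 0.93
((((~y -> x) -> x) -> x) -> z): min(1, 1 − 0.93 + 0.23) = 0.3
(((((~y -> x) -> x) -> x) -> z) -> z): min(1, 1 − 0.3 + 0.23) = 0.93
((((((~y -> x) -> x) -> x) -> z) -> z) -> z): min(1, 1 − 0.93 + 0.23) = 0.3
(((((((~y -> x) -> x) -> x) -> z) -> z) -> z) -> x): min(1, 1 − 0.3 + 0.77) = 1
((((((((~y -> x) -> x) -> x) -> z) -> z) -> z) -> x) -> x): min(1, 1 − 1 + 0.77) = 0.77
(((((((((~y -> x) -> x) -> x) -> z) -> z) -> z) -> x) -> x) -> z): min(1, 1 − 0.77 + 0.23) = 0.46
((((((((((~y -> x) -> x) -> x) -> z) -> z) -> z) -> x) -> x) -> z) -> x): min(1, 1 − 0.46 + 0.77) = 1
(((((((((((~y -> x) -> x) -> x) -> z) -> z) -> z) -> x) -> x) -> z) -> x) -> x): min(1, 1 − 1 + 0.77) = 0.77
((((((((((((~y -> x) -> x) -> x) -> z) -> z) -> z) -> x) -> x) -> z) -> x) -> x) -> x): min(1, 1 − 0.77 + 0.77) = 1
(((((((((((((~y -> x) -> x) -> x) -> z) -> z) -> z) -> x) -> x) -> z) -> x) -> x) -> x) -> y): min(1, 1 − 1 + 0.16) = 0.16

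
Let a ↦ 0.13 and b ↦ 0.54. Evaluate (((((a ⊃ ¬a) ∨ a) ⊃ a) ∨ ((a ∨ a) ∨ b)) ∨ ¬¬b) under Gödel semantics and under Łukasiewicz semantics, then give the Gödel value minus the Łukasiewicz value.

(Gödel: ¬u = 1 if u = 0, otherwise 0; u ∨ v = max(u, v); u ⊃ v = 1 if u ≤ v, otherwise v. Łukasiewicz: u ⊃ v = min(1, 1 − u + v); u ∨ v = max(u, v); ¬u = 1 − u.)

Gödel evaluation:
  ¬a: Gödel ¬ of 0.13 = 0 (operand ≠ 0)
  (a ⊃ ¬a): 0.13 > 0, so result = 0
  ((a ⊃ ¬a) ∨ a) = max(0, 0.13) = 0.13
  (((a ⊃ ¬a) ∨ a) ⊃ a): 0.13 ≤ 0.13, so result = 1
  (a ∨ a) = max(0.13, 0.13) = 0.13
  ((a ∨ a) ∨ b) = max(0.13, 0.54) = 0.54
  ((((a ⊃ ¬a) ∨ a) ⊃ a) ∨ ((a ∨ a) ∨ b)) = max(1, 0.54) = 1
  ¬b: Gödel ¬ of 0.54 = 0 (operand ≠ 0)
  ¬¬b: Gödel ¬ of 0 = 1 (operand is 0)
  (((((a ⊃ ¬a) ∨ a) ⊃ a) ∨ ((a ∨ a) ∨ b)) ∨ ¬¬b) = max(1, 1) = 1
  Gödel value = 1
Łukasiewicz evaluation:
  ¬a: Łukasiewicz ¬ gives 1 − 0.13 = 0.87
  (a ⊃ ¬a): min(1, 1 − 0.13 + 0.87) = 1
  ((a ⊃ ¬a) ∨ a) = max(1, 0.13) = 1
  (((a ⊃ ¬a) ∨ a) ⊃ a): min(1, 1 − 1 + 0.13) = 0.13
  (a ∨ a) = max(0.13, 0.13) = 0.13
  ((a ∨ a) ∨ b) = max(0.13, 0.54) = 0.54
  ((((a ⊃ ¬a) ∨ a) ⊃ a) ∨ ((a ∨ a) ∨ b)) = max(0.13, 0.54) = 0.54
  ¬b: Łukasiewicz ¬ gives 1 − 0.54 = 0.46
  ¬¬b: Łukasiewicz ¬ gives 1 − 0.46 = 0.54
  (((((a ⊃ ¬a) ∨ a) ⊃ a) ∨ ((a ∨ a) ∨ b)) ∨ ¬¬b) = max(0.54, 0.54) = 0.54
  Łukasiewicz value = 0.54
Difference: 1 − 0.54 = 0.46

0.46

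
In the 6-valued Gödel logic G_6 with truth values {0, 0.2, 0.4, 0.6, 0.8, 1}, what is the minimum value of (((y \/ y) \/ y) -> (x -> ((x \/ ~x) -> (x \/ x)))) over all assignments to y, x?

Every assignment gives 1. For instance at y = 0, x = 0:
  (y \/ y) = max(0, 0) = 0
  ((y \/ y) \/ y) = max(0, 0) = 0
  ~x: Gödel ¬ of 0 = 1 (operand is 0)
  (x \/ ~x) = max(0, 1) = 1
  (x \/ x) = max(0, 0) = 0
  ((x \/ ~x) -> (x \/ x)): 1 > 0, so result = 0
  (x -> ((x \/ ~x) -> (x \/ x))): 0 ≤ 0, so result = 1
  (((y \/ y) \/ y) -> (x -> ((x \/ ~x) -> (x \/ x)))): 0 ≤ 1, so result = 1
All 36 assignments give value 1 — the formula is a G_6-tautology.

1.00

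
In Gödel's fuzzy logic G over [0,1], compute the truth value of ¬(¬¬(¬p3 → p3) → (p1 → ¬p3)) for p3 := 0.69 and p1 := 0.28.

1.00

¬p3: Gödel ¬ of 0.69 = 0 (operand ≠ 0)
(¬p3 → p3): 0 ≤ 0.69, so result = 1
¬(¬p3 → p3): Gödel ¬ of 1 = 0 (operand ≠ 0)
¬¬(¬p3 → p3): Gödel ¬ of 0 = 1 (operand is 0)
¬p3: Gödel ¬ of 0.69 = 0 (operand ≠ 0)
(p1 → ¬p3): 0.28 > 0, so result = 0
(¬¬(¬p3 → p3) → (p1 → ¬p3)): 1 > 0, so result = 0
¬(¬¬(¬p3 → p3) → (p1 → ¬p3)): Gödel ¬ of 0 = 1 (operand is 0)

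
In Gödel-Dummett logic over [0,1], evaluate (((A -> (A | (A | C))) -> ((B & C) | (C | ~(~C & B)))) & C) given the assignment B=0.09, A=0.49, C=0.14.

(A | C) = max(0.49, 0.14) = 0.49
(A | (A | C)) = max(0.49, 0.49) = 0.49
(A -> (A | (A | C))): 0.49 ≤ 0.49, so result = 1
(B & C) = min(0.09, 0.14) = 0.09
~C: Gödel ¬ of 0.14 = 0 (operand ≠ 0)
(~C & B) = min(0, 0.09) = 0
~(~C & B): Gödel ¬ of 0 = 1 (operand is 0)
(C | ~(~C & B)) = max(0.14, 1) = 1
((B & C) | (C | ~(~C & B))) = max(0.09, 1) = 1
((A -> (A | (A | C))) -> ((B & C) | (C | ~(~C & B)))): 1 ≤ 1, so result = 1
(((A -> (A | (A | C))) -> ((B & C) | (C | ~(~C & B)))) & C) = min(1, 0.14) = 0.14

0.14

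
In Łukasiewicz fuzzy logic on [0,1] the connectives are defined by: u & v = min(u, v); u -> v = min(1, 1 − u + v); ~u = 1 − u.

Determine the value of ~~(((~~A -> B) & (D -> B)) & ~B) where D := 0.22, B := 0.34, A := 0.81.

0.53

~A: Łukasiewicz ¬ gives 1 − 0.81 = 0.19
~~A: Łukasiewicz ¬ gives 1 − 0.19 = 0.81
(~~A -> B): min(1, 1 − 0.81 + 0.34) = 0.53
(D -> B): min(1, 1 − 0.22 + 0.34) = 1
((~~A -> B) & (D -> B)) = min(0.53, 1) = 0.53
~B: Łukasiewicz ¬ gives 1 − 0.34 = 0.66
(((~~A -> B) & (D -> B)) & ~B) = min(0.53, 0.66) = 0.53
~(((~~A -> B) & (D -> B)) & ~B): Łukasiewicz ¬ gives 1 − 0.53 = 0.47
~~(((~~A -> B) & (D -> B)) & ~B): Łukasiewicz ¬ gives 1 − 0.47 = 0.53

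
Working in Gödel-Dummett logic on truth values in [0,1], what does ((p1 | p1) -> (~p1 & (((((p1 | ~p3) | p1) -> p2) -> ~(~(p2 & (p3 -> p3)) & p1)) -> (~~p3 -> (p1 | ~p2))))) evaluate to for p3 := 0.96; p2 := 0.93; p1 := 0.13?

(p1 | p1) = max(0.13, 0.13) = 0.13
~p1: Gödel ¬ of 0.13 = 0 (operand ≠ 0)
~p3: Gödel ¬ of 0.96 = 0 (operand ≠ 0)
(p1 | ~p3) = max(0.13, 0) = 0.13
((p1 | ~p3) | p1) = max(0.13, 0.13) = 0.13
(((p1 | ~p3) | p1) -> p2): 0.13 ≤ 0.93, so result = 1
(p3 -> p3): 0.96 ≤ 0.96, so result = 1
(p2 & (p3 -> p3)) = min(0.93, 1) = 0.93
~(p2 & (p3 -> p3)): Gödel ¬ of 0.93 = 0 (operand ≠ 0)
(~(p2 & (p3 -> p3)) & p1) = min(0, 0.13) = 0
~(~(p2 & (p3 -> p3)) & p1): Gödel ¬ of 0 = 1 (operand is 0)
((((p1 | ~p3) | p1) -> p2) -> ~(~(p2 & (p3 -> p3)) & p1)): 1 ≤ 1, so result = 1
~p3: Gödel ¬ of 0.96 = 0 (operand ≠ 0)
~~p3: Gödel ¬ of 0 = 1 (operand is 0)
~p2: Gödel ¬ of 0.93 = 0 (operand ≠ 0)
(p1 | ~p2) = max(0.13, 0) = 0.13
(~~p3 -> (p1 | ~p2)): 1 > 0.13, so result = 0.13
(((((p1 | ~p3) | p1) -> p2) -> ~(~(p2 & (p3 -> p3)) & p1)) -> (~~p3 -> (p1 | ~p2))): 1 > 0.13, so result = 0.13
(~p1 & (((((p1 | ~p3) | p1) -> p2) -> ~(~(p2 & (p3 -> p3)) & p1)) -> (~~p3 -> (p1 | ~p2)))) = min(0, 0.13) = 0
((p1 | p1) -> (~p1 & (((((p1 | ~p3) | p1) -> p2) -> ~(~(p2 & (p3 -> p3)) & p1)) -> (~~p3 -> (p1 | ~p2))))): 0.13 > 0, so result = 0

0.00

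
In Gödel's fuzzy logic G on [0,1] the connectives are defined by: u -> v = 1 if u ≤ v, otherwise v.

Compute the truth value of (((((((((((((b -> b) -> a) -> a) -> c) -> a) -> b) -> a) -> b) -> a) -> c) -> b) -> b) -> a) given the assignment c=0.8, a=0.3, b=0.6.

(b -> b): 0.6 ≤ 0.6, so result = 1
((b -> b) -> a): 1 > 0.3, so result = 0.3
(((b -> b) -> a) -> a): 0.3 ≤ 0.3, so result = 1
((((b -> b) -> a) -> a) -> c): 1 > 0.8, so result = 0.8
(((((b -> b) -> a) -> a) -> c) -> a): 0.8 > 0.3, so result = 0.3
((((((b -> b) -> a) -> a) -> c) -> a) -> b): 0.3 ≤ 0.6, so result = 1
(((((((b -> b) -> a) -> a) -> c) -> a) -> b) -> a): 1 > 0.3, so result = 0.3
((((((((b -> b) -> a) -> a) -> c) -> a) -> b) -> a) -> b): 0.3 ≤ 0.6, so result = 1
(((((((((b -> b) -> a) -> a) -> c) -> a) -> b) -> a) -> b) -> a): 1 > 0.3, so result = 0.3
((((((((((b -> b) -> a) -> a) -> c) -> a) -> b) -> a) -> b) -> a) -> c): 0.3 ≤ 0.8, so result = 1
(((((((((((b -> b) -> a) -> a) -> c) -> a) -> b) -> a) -> b) -> a) -> c) -> b): 1 > 0.6, so result = 0.6
((((((((((((b -> b) -> a) -> a) -> c) -> a) -> b) -> a) -> b) -> a) -> c) -> b) -> b): 0.6 ≤ 0.6, so result = 1
(((((((((((((b -> b) -> a) -> a) -> c) -> a) -> b) -> a) -> b) -> a) -> c) -> b) -> b) -> a): 1 > 0.3, so result = 0.3

0.30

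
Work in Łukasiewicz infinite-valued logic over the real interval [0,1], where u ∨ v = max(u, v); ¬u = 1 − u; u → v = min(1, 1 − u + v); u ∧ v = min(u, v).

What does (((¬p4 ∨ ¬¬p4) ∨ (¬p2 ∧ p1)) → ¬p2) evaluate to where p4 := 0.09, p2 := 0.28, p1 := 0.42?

¬p4: Łukasiewicz ¬ gives 1 − 0.09 = 0.91
¬p4: Łukasiewicz ¬ gives 1 − 0.09 = 0.91
¬¬p4: Łukasiewicz ¬ gives 1 − 0.91 = 0.09
(¬p4 ∨ ¬¬p4) = max(0.91, 0.09) = 0.91
¬p2: Łukasiewicz ¬ gives 1 − 0.28 = 0.72
(¬p2 ∧ p1) = min(0.72, 0.42) = 0.42
((¬p4 ∨ ¬¬p4) ∨ (¬p2 ∧ p1)) = max(0.91, 0.42) = 0.91
¬p2: Łukasiewicz ¬ gives 1 − 0.28 = 0.72
(((¬p4 ∨ ¬¬p4) ∨ (¬p2 ∧ p1)) → ¬p2): min(1, 1 − 0.91 + 0.72) = 0.81

0.81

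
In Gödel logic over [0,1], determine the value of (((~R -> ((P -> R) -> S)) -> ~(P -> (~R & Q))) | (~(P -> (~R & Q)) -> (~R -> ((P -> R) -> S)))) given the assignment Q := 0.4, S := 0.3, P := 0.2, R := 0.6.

~R: Gödel ¬ of 0.6 = 0 (operand ≠ 0)
(P -> R): 0.2 ≤ 0.6, so result = 1
((P -> R) -> S): 1 > 0.3, so result = 0.3
(~R -> ((P -> R) -> S)): 0 ≤ 0.3, so result = 1
~R: Gödel ¬ of 0.6 = 0 (operand ≠ 0)
(~R & Q) = min(0, 0.4) = 0
(P -> (~R & Q)): 0.2 > 0, so result = 0
~(P -> (~R & Q)): Gödel ¬ of 0 = 1 (operand is 0)
((~R -> ((P -> R) -> S)) -> ~(P -> (~R & Q))): 1 ≤ 1, so result = 1
~R: Gödel ¬ of 0.6 = 0 (operand ≠ 0)
(~R & Q) = min(0, 0.4) = 0
(P -> (~R & Q)): 0.2 > 0, so result = 0
~(P -> (~R & Q)): Gödel ¬ of 0 = 1 (operand is 0)
~R: Gödel ¬ of 0.6 = 0 (operand ≠ 0)
(P -> R): 0.2 ≤ 0.6, so result = 1
((P -> R) -> S): 1 > 0.3, so result = 0.3
(~R -> ((P -> R) -> S)): 0 ≤ 0.3, so result = 1
(~(P -> (~R & Q)) -> (~R -> ((P -> R) -> S))): 1 ≤ 1, so result = 1
(((~R -> ((P -> R) -> S)) -> ~(P -> (~R & Q))) | (~(P -> (~R & Q)) -> (~R -> ((P -> R) -> S)))) = max(1, 1) = 1

1.00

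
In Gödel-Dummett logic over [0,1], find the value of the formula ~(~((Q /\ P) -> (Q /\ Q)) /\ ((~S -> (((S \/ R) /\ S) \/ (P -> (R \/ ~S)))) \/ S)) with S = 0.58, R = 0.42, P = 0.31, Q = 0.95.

(Q /\ P) = min(0.95, 0.31) = 0.31
(Q /\ Q) = min(0.95, 0.95) = 0.95
((Q /\ P) -> (Q /\ Q)): 0.31 ≤ 0.95, so result = 1
~((Q /\ P) -> (Q /\ Q)): Gödel ¬ of 1 = 0 (operand ≠ 0)
~S: Gödel ¬ of 0.58 = 0 (operand ≠ 0)
(S \/ R) = max(0.58, 0.42) = 0.58
((S \/ R) /\ S) = min(0.58, 0.58) = 0.58
~S: Gödel ¬ of 0.58 = 0 (operand ≠ 0)
(R \/ ~S) = max(0.42, 0) = 0.42
(P -> (R \/ ~S)): 0.31 ≤ 0.42, so result = 1
(((S \/ R) /\ S) \/ (P -> (R \/ ~S))) = max(0.58, 1) = 1
(~S -> (((S \/ R) /\ S) \/ (P -> (R \/ ~S)))): 0 ≤ 1, so result = 1
((~S -> (((S \/ R) /\ S) \/ (P -> (R \/ ~S)))) \/ S) = max(1, 0.58) = 1
(~((Q /\ P) -> (Q /\ Q)) /\ ((~S -> (((S \/ R) /\ S) \/ (P -> (R \/ ~S)))) \/ S)) = min(0, 1) = 0
~(~((Q /\ P) -> (Q /\ Q)) /\ ((~S -> (((S \/ R) /\ S) \/ (P -> (R \/ ~S)))) \/ S)): Gödel ¬ of 0 = 1 (operand is 0)

1.00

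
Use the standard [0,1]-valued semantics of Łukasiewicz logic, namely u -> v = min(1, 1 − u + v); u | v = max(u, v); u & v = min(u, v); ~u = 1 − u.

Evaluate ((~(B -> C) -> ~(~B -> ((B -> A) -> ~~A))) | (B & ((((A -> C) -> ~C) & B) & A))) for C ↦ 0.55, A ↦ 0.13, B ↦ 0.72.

0.83

(B -> C): min(1, 1 − 0.72 + 0.55) = 0.83
~(B -> C): Łukasiewicz ¬ gives 1 − 0.83 = 0.17
~B: Łukasiewicz ¬ gives 1 − 0.72 = 0.28
(B -> A): min(1, 1 − 0.72 + 0.13) = 0.41
~A: Łukasiewicz ¬ gives 1 − 0.13 = 0.87
~~A: Łukasiewicz ¬ gives 1 − 0.87 = 0.13
((B -> A) -> ~~A): min(1, 1 − 0.41 + 0.13) = 0.72
(~B -> ((B -> A) -> ~~A)): min(1, 1 − 0.28 + 0.72) = 1
~(~B -> ((B -> A) -> ~~A)): Łukasiewicz ¬ gives 1 − 1 = 0
(~(B -> C) -> ~(~B -> ((B -> A) -> ~~A))): min(1, 1 − 0.17 + 0) = 0.83
(A -> C): min(1, 1 − 0.13 + 0.55) = 1
~C: Łukasiewicz ¬ gives 1 − 0.55 = 0.45
((A -> C) -> ~C): min(1, 1 − 1 + 0.45) = 0.45
(((A -> C) -> ~C) & B) = min(0.45, 0.72) = 0.45
((((A -> C) -> ~C) & B) & A) = min(0.45, 0.13) = 0.13
(B & ((((A -> C) -> ~C) & B) & A)) = min(0.72, 0.13) = 0.13
((~(B -> C) -> ~(~B -> ((B -> A) -> ~~A))) | (B & ((((A -> C) -> ~C) & B) & A))) = max(0.83, 0.13) = 0.83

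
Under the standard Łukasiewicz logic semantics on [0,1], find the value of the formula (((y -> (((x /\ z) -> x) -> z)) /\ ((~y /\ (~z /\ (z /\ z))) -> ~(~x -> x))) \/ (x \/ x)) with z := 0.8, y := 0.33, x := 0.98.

0.98

(x /\ z) = min(0.98, 0.8) = 0.8
((x /\ z) -> x): min(1, 1 − 0.8 + 0.98) = 1
(((x /\ z) -> x) -> z): min(1, 1 − 1 + 0.8) = 0.8
(y -> (((x /\ z) -> x) -> z)): min(1, 1 − 0.33 + 0.8) = 1
~y: Łukasiewicz ¬ gives 1 − 0.33 = 0.67
~z: Łukasiewicz ¬ gives 1 − 0.8 = 0.2
(z /\ z) = min(0.8, 0.8) = 0.8
(~z /\ (z /\ z)) = min(0.2, 0.8) = 0.2
(~y /\ (~z /\ (z /\ z))) = min(0.67, 0.2) = 0.2
~x: Łukasiewicz ¬ gives 1 − 0.98 = 0.02
(~x -> x): min(1, 1 − 0.02 + 0.98) = 1
~(~x -> x): Łukasiewicz ¬ gives 1 − 1 = 0
((~y /\ (~z /\ (z /\ z))) -> ~(~x -> x)): min(1, 1 − 0.2 + 0) = 0.8
((y -> (((x /\ z) -> x) -> z)) /\ ((~y /\ (~z /\ (z /\ z))) -> ~(~x -> x))) = min(1, 0.8) = 0.8
(x \/ x) = max(0.98, 0.98) = 0.98
(((y -> (((x /\ z) -> x) -> z)) /\ ((~y /\ (~z /\ (z /\ z))) -> ~(~x -> x))) \/ (x \/ x)) = max(0.8, 0.98) = 0.98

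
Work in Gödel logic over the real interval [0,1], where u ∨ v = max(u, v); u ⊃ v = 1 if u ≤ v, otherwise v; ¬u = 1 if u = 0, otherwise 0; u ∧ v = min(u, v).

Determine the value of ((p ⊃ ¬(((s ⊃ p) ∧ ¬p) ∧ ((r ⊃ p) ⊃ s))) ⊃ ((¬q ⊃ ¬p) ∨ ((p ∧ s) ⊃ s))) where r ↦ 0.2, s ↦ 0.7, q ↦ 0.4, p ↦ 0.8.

1.00

(s ⊃ p): 0.7 ≤ 0.8, so result = 1
¬p: Gödel ¬ of 0.8 = 0 (operand ≠ 0)
((s ⊃ p) ∧ ¬p) = min(1, 0) = 0
(r ⊃ p): 0.2 ≤ 0.8, so result = 1
((r ⊃ p) ⊃ s): 1 > 0.7, so result = 0.7
(((s ⊃ p) ∧ ¬p) ∧ ((r ⊃ p) ⊃ s)) = min(0, 0.7) = 0
¬(((s ⊃ p) ∧ ¬p) ∧ ((r ⊃ p) ⊃ s)): Gödel ¬ of 0 = 1 (operand is 0)
(p ⊃ ¬(((s ⊃ p) ∧ ¬p) ∧ ((r ⊃ p) ⊃ s))): 0.8 ≤ 1, so result = 1
¬q: Gödel ¬ of 0.4 = 0 (operand ≠ 0)
¬p: Gödel ¬ of 0.8 = 0 (operand ≠ 0)
(¬q ⊃ ¬p): 0 ≤ 0, so result = 1
(p ∧ s) = min(0.8, 0.7) = 0.7
((p ∧ s) ⊃ s): 0.7 ≤ 0.7, so result = 1
((¬q ⊃ ¬p) ∨ ((p ∧ s) ⊃ s)) = max(1, 1) = 1
((p ⊃ ¬(((s ⊃ p) ∧ ¬p) ∧ ((r ⊃ p) ⊃ s))) ⊃ ((¬q ⊃ ¬p) ∨ ((p ∧ s) ⊃ s))): 1 ≤ 1, so result = 1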